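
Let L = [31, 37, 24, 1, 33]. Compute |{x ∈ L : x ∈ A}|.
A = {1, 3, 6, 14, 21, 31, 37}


Set A = {1, 3, 6, 14, 21, 31, 37}
Candidates: [31, 37, 24, 1, 33]
Check each candidate:
31 ∈ A, 37 ∈ A, 24 ∉ A, 1 ∈ A, 33 ∉ A
Count of candidates in A: 3

3


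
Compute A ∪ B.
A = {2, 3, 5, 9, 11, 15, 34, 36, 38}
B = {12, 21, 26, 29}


Set A = {2, 3, 5, 9, 11, 15, 34, 36, 38}
Set B = {12, 21, 26, 29}
A ∪ B includes all elements in either set.
Elements from A: {2, 3, 5, 9, 11, 15, 34, 36, 38}
Elements from B not already included: {12, 21, 26, 29}
A ∪ B = {2, 3, 5, 9, 11, 12, 15, 21, 26, 29, 34, 36, 38}

{2, 3, 5, 9, 11, 12, 15, 21, 26, 29, 34, 36, 38}


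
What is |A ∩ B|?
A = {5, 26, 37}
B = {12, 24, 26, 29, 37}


Set A = {5, 26, 37}
Set B = {12, 24, 26, 29, 37}
A ∩ B = {26, 37}
|A ∩ B| = 2

2


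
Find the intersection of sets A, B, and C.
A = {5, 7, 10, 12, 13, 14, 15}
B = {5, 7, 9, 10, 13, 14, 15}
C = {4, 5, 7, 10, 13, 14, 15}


Set A = {5, 7, 10, 12, 13, 14, 15}
Set B = {5, 7, 9, 10, 13, 14, 15}
Set C = {4, 5, 7, 10, 13, 14, 15}
First, A ∩ B = {5, 7, 10, 13, 14, 15}
Then, (A ∩ B) ∩ C = {5, 7, 10, 13, 14, 15}

{5, 7, 10, 13, 14, 15}


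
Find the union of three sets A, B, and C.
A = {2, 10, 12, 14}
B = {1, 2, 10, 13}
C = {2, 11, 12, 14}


Set A = {2, 10, 12, 14}
Set B = {1, 2, 10, 13}
Set C = {2, 11, 12, 14}
First, A ∪ B = {1, 2, 10, 12, 13, 14}
Then, (A ∪ B) ∪ C = {1, 2, 10, 11, 12, 13, 14}

{1, 2, 10, 11, 12, 13, 14}


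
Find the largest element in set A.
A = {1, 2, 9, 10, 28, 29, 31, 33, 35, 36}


Set A = {1, 2, 9, 10, 28, 29, 31, 33, 35, 36}
Elements in ascending order: 1, 2, 9, 10, 28, 29, 31, 33, 35, 36
The largest element is 36.

36


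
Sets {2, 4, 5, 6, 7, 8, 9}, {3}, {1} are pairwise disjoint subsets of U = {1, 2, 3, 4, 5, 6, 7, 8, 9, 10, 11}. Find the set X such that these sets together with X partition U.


U = {1, 2, 3, 4, 5, 6, 7, 8, 9, 10, 11}
Shown blocks: {2, 4, 5, 6, 7, 8, 9}, {3}, {1}
A partition's blocks are pairwise disjoint and cover U, so the missing block = U \ (union of shown blocks).
Union of shown blocks: {1, 2, 3, 4, 5, 6, 7, 8, 9}
Missing block = U \ (union) = {10, 11}

{10, 11}


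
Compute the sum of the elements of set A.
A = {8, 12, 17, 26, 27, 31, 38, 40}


Set A = {8, 12, 17, 26, 27, 31, 38, 40}
Sum = 8 + 12 + 17 + 26 + 27 + 31 + 38 + 40 = 199

199


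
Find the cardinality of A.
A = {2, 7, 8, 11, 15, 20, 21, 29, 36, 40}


Set A = {2, 7, 8, 11, 15, 20, 21, 29, 36, 40}
Listing elements: 2, 7, 8, 11, 15, 20, 21, 29, 36, 40
Counting: 10 elements
|A| = 10

10


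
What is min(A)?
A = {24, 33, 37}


Set A = {24, 33, 37}
Elements in ascending order: 24, 33, 37
The smallest element is 24.

24


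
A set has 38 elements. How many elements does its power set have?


The set has 38 elements.
The power set contains all possible subsets.
|P(A)| = 2^|A| = 2^38 = 274877906944

274877906944


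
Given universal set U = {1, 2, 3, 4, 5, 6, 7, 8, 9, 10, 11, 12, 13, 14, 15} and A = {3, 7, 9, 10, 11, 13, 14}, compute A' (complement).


Universal set U = {1, 2, 3, 4, 5, 6, 7, 8, 9, 10, 11, 12, 13, 14, 15}
Set A = {3, 7, 9, 10, 11, 13, 14}
A' = U \ A = elements in U but not in A
Checking each element of U:
1 (not in A, include), 2 (not in A, include), 3 (in A, exclude), 4 (not in A, include), 5 (not in A, include), 6 (not in A, include), 7 (in A, exclude), 8 (not in A, include), 9 (in A, exclude), 10 (in A, exclude), 11 (in A, exclude), 12 (not in A, include), 13 (in A, exclude), 14 (in A, exclude), 15 (not in A, include)
A' = {1, 2, 4, 5, 6, 8, 12, 15}

{1, 2, 4, 5, 6, 8, 12, 15}


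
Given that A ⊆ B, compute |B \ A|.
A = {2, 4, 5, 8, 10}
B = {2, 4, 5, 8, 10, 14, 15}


Set A = {2, 4, 5, 8, 10}, |A| = 5
Set B = {2, 4, 5, 8, 10, 14, 15}, |B| = 7
Since A ⊆ B: B \ A = {14, 15}
|B| - |A| = 7 - 5 = 2

2


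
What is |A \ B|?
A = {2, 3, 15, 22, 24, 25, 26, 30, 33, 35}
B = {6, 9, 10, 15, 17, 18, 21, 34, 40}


Set A = {2, 3, 15, 22, 24, 25, 26, 30, 33, 35}
Set B = {6, 9, 10, 15, 17, 18, 21, 34, 40}
A \ B = {2, 3, 22, 24, 25, 26, 30, 33, 35}
|A \ B| = 9

9


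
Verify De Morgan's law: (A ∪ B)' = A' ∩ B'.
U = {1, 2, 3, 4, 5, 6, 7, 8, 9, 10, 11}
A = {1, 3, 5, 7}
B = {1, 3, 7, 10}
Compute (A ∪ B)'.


U = {1, 2, 3, 4, 5, 6, 7, 8, 9, 10, 11}
A = {1, 3, 5, 7}, B = {1, 3, 7, 10}
A ∪ B = {1, 3, 5, 7, 10}
(A ∪ B)' = U \ (A ∪ B) = {2, 4, 6, 8, 9, 11}
Verification via A' ∩ B': A' = {2, 4, 6, 8, 9, 10, 11}, B' = {2, 4, 5, 6, 8, 9, 11}
A' ∩ B' = {2, 4, 6, 8, 9, 11} ✓

{2, 4, 6, 8, 9, 11}


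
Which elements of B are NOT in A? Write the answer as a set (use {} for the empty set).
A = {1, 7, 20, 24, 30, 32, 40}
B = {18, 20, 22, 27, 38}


Set A = {1, 7, 20, 24, 30, 32, 40}
Set B = {18, 20, 22, 27, 38}
Check each element of B against A:
18 ∉ A (include), 20 ∈ A, 22 ∉ A (include), 27 ∉ A (include), 38 ∉ A (include)
Elements of B not in A: {18, 22, 27, 38}

{18, 22, 27, 38}


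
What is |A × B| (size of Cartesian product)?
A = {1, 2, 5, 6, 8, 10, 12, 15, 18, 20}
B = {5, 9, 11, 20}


Set A = {1, 2, 5, 6, 8, 10, 12, 15, 18, 20} has 10 elements.
Set B = {5, 9, 11, 20} has 4 elements.
|A × B| = |A| × |B| = 10 × 4 = 40

40


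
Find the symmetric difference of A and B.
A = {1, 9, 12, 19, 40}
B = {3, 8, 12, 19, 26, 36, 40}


Set A = {1, 9, 12, 19, 40}
Set B = {3, 8, 12, 19, 26, 36, 40}
A △ B = (A \ B) ∪ (B \ A)
Elements in A but not B: {1, 9}
Elements in B but not A: {3, 8, 26, 36}
A △ B = {1, 3, 8, 9, 26, 36}

{1, 3, 8, 9, 26, 36}


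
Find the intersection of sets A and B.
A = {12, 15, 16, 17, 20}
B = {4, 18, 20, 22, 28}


Set A = {12, 15, 16, 17, 20}
Set B = {4, 18, 20, 22, 28}
A ∩ B includes only elements in both sets.
Check each element of A against B:
12 ✗, 15 ✗, 16 ✗, 17 ✗, 20 ✓
A ∩ B = {20}

{20}


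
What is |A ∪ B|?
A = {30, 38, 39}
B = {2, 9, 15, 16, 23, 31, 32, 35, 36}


Set A = {30, 38, 39}, |A| = 3
Set B = {2, 9, 15, 16, 23, 31, 32, 35, 36}, |B| = 9
A ∩ B = {}, |A ∩ B| = 0
|A ∪ B| = |A| + |B| - |A ∩ B| = 3 + 9 - 0 = 12

12


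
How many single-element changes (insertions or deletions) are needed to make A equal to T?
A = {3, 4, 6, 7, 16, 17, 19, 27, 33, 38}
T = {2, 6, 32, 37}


Set A = {3, 4, 6, 7, 16, 17, 19, 27, 33, 38}
Set T = {2, 6, 32, 37}
Elements to remove from A (in A, not in T): {3, 4, 7, 16, 17, 19, 27, 33, 38} → 9 removals
Elements to add to A (in T, not in A): {2, 32, 37} → 3 additions
Total edits = 9 + 3 = 12

12


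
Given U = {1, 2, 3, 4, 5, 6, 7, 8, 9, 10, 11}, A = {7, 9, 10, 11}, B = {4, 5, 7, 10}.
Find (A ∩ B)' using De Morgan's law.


U = {1, 2, 3, 4, 5, 6, 7, 8, 9, 10, 11}
A = {7, 9, 10, 11}, B = {4, 5, 7, 10}
A ∩ B = {7, 10}
(A ∩ B)' = U \ (A ∩ B) = {1, 2, 3, 4, 5, 6, 8, 9, 11}
Verification via A' ∪ B': A' = {1, 2, 3, 4, 5, 6, 8}, B' = {1, 2, 3, 6, 8, 9, 11}
A' ∪ B' = {1, 2, 3, 4, 5, 6, 8, 9, 11} ✓

{1, 2, 3, 4, 5, 6, 8, 9, 11}


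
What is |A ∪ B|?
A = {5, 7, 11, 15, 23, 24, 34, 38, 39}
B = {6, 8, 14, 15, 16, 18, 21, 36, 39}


Set A = {5, 7, 11, 15, 23, 24, 34, 38, 39}, |A| = 9
Set B = {6, 8, 14, 15, 16, 18, 21, 36, 39}, |B| = 9
A ∩ B = {15, 39}, |A ∩ B| = 2
|A ∪ B| = |A| + |B| - |A ∩ B| = 9 + 9 - 2 = 16

16


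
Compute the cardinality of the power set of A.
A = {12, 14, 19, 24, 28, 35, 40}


Set A = {12, 14, 19, 24, 28, 35, 40}
|A| = 7
The power set P(A) contains all subsets of A.
|P(A)| = 2^|A| = 2^7 = 128

128


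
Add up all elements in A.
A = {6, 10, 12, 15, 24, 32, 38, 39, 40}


Set A = {6, 10, 12, 15, 24, 32, 38, 39, 40}
Sum = 6 + 10 + 12 + 15 + 24 + 32 + 38 + 39 + 40 = 216

216


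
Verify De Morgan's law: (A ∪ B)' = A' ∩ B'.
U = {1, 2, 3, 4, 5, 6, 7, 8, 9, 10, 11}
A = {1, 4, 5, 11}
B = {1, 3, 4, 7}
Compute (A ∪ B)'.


U = {1, 2, 3, 4, 5, 6, 7, 8, 9, 10, 11}
A = {1, 4, 5, 11}, B = {1, 3, 4, 7}
A ∪ B = {1, 3, 4, 5, 7, 11}
(A ∪ B)' = U \ (A ∪ B) = {2, 6, 8, 9, 10}
Verification via A' ∩ B': A' = {2, 3, 6, 7, 8, 9, 10}, B' = {2, 5, 6, 8, 9, 10, 11}
A' ∩ B' = {2, 6, 8, 9, 10} ✓

{2, 6, 8, 9, 10}


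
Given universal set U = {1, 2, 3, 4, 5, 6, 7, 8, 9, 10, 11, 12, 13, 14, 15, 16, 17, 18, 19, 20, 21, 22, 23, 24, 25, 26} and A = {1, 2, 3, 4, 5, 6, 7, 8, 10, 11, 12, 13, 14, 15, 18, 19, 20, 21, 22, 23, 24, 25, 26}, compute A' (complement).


Universal set U = {1, 2, 3, 4, 5, 6, 7, 8, 9, 10, 11, 12, 13, 14, 15, 16, 17, 18, 19, 20, 21, 22, 23, 24, 25, 26}
Set A = {1, 2, 3, 4, 5, 6, 7, 8, 10, 11, 12, 13, 14, 15, 18, 19, 20, 21, 22, 23, 24, 25, 26}
A' = U \ A = elements in U but not in A
Checking each element of U:
1 (in A, exclude), 2 (in A, exclude), 3 (in A, exclude), 4 (in A, exclude), 5 (in A, exclude), 6 (in A, exclude), 7 (in A, exclude), 8 (in A, exclude), 9 (not in A, include), 10 (in A, exclude), 11 (in A, exclude), 12 (in A, exclude), 13 (in A, exclude), 14 (in A, exclude), 15 (in A, exclude), 16 (not in A, include), 17 (not in A, include), 18 (in A, exclude), 19 (in A, exclude), 20 (in A, exclude), 21 (in A, exclude), 22 (in A, exclude), 23 (in A, exclude), 24 (in A, exclude), 25 (in A, exclude), 26 (in A, exclude)
A' = {9, 16, 17}

{9, 16, 17}


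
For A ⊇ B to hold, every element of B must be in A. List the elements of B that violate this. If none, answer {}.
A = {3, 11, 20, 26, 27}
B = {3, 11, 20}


Set A = {3, 11, 20, 26, 27}
Set B = {3, 11, 20}
Check each element of B against A:
3 ∈ A, 11 ∈ A, 20 ∈ A
Elements of B not in A: {}

{}


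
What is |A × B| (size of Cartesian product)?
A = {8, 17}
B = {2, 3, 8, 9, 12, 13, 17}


Set A = {8, 17} has 2 elements.
Set B = {2, 3, 8, 9, 12, 13, 17} has 7 elements.
|A × B| = |A| × |B| = 2 × 7 = 14

14


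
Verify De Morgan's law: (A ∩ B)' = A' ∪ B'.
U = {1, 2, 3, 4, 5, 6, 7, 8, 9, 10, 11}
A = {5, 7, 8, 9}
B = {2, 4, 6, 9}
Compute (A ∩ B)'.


U = {1, 2, 3, 4, 5, 6, 7, 8, 9, 10, 11}
A = {5, 7, 8, 9}, B = {2, 4, 6, 9}
A ∩ B = {9}
(A ∩ B)' = U \ (A ∩ B) = {1, 2, 3, 4, 5, 6, 7, 8, 10, 11}
Verification via A' ∪ B': A' = {1, 2, 3, 4, 6, 10, 11}, B' = {1, 3, 5, 7, 8, 10, 11}
A' ∪ B' = {1, 2, 3, 4, 5, 6, 7, 8, 10, 11} ✓

{1, 2, 3, 4, 5, 6, 7, 8, 10, 11}


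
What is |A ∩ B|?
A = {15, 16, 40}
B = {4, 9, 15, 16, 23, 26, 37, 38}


Set A = {15, 16, 40}
Set B = {4, 9, 15, 16, 23, 26, 37, 38}
A ∩ B = {15, 16}
|A ∩ B| = 2

2


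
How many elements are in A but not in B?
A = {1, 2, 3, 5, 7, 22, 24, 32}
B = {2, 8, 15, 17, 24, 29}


Set A = {1, 2, 3, 5, 7, 22, 24, 32}
Set B = {2, 8, 15, 17, 24, 29}
A \ B = {1, 3, 5, 7, 22, 32}
|A \ B| = 6

6


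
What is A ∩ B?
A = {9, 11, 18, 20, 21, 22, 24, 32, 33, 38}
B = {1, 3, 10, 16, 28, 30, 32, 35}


Set A = {9, 11, 18, 20, 21, 22, 24, 32, 33, 38}
Set B = {1, 3, 10, 16, 28, 30, 32, 35}
A ∩ B includes only elements in both sets.
Check each element of A against B:
9 ✗, 11 ✗, 18 ✗, 20 ✗, 21 ✗, 22 ✗, 24 ✗, 32 ✓, 33 ✗, 38 ✗
A ∩ B = {32}

{32}


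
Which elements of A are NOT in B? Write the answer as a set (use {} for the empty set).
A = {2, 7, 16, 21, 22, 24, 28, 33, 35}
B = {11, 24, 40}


Set A = {2, 7, 16, 21, 22, 24, 28, 33, 35}
Set B = {11, 24, 40}
Check each element of A against B:
2 ∉ B (include), 7 ∉ B (include), 16 ∉ B (include), 21 ∉ B (include), 22 ∉ B (include), 24 ∈ B, 28 ∉ B (include), 33 ∉ B (include), 35 ∉ B (include)
Elements of A not in B: {2, 7, 16, 21, 22, 28, 33, 35}

{2, 7, 16, 21, 22, 28, 33, 35}


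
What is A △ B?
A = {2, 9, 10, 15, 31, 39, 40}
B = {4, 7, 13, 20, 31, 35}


Set A = {2, 9, 10, 15, 31, 39, 40}
Set B = {4, 7, 13, 20, 31, 35}
A △ B = (A \ B) ∪ (B \ A)
Elements in A but not B: {2, 9, 10, 15, 39, 40}
Elements in B but not A: {4, 7, 13, 20, 35}
A △ B = {2, 4, 7, 9, 10, 13, 15, 20, 35, 39, 40}

{2, 4, 7, 9, 10, 13, 15, 20, 35, 39, 40}


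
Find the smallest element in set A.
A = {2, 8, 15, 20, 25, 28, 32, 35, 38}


Set A = {2, 8, 15, 20, 25, 28, 32, 35, 38}
Elements in ascending order: 2, 8, 15, 20, 25, 28, 32, 35, 38
The smallest element is 2.

2


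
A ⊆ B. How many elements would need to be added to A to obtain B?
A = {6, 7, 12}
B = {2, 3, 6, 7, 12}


Set A = {6, 7, 12}, |A| = 3
Set B = {2, 3, 6, 7, 12}, |B| = 5
Since A ⊆ B: B \ A = {2, 3}
|B| - |A| = 5 - 3 = 2

2


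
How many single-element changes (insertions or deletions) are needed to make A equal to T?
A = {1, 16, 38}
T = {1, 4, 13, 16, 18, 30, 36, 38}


Set A = {1, 16, 38}
Set T = {1, 4, 13, 16, 18, 30, 36, 38}
Elements to remove from A (in A, not in T): {} → 0 removals
Elements to add to A (in T, not in A): {4, 13, 18, 30, 36} → 5 additions
Total edits = 0 + 5 = 5

5


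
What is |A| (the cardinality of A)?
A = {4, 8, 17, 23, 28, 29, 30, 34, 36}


Set A = {4, 8, 17, 23, 28, 29, 30, 34, 36}
Listing elements: 4, 8, 17, 23, 28, 29, 30, 34, 36
Counting: 9 elements
|A| = 9

9


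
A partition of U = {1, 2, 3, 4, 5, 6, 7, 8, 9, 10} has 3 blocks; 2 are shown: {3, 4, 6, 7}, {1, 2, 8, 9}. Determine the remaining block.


U = {1, 2, 3, 4, 5, 6, 7, 8, 9, 10}
Shown blocks: {3, 4, 6, 7}, {1, 2, 8, 9}
A partition's blocks are pairwise disjoint and cover U, so the missing block = U \ (union of shown blocks).
Union of shown blocks: {1, 2, 3, 4, 6, 7, 8, 9}
Missing block = U \ (union) = {5, 10}

{5, 10}


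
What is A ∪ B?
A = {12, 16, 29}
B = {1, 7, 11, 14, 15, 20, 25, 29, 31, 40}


Set A = {12, 16, 29}
Set B = {1, 7, 11, 14, 15, 20, 25, 29, 31, 40}
A ∪ B includes all elements in either set.
Elements from A: {12, 16, 29}
Elements from B not already included: {1, 7, 11, 14, 15, 20, 25, 31, 40}
A ∪ B = {1, 7, 11, 12, 14, 15, 16, 20, 25, 29, 31, 40}

{1, 7, 11, 12, 14, 15, 16, 20, 25, 29, 31, 40}


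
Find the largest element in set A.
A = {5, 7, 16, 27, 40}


Set A = {5, 7, 16, 27, 40}
Elements in ascending order: 5, 7, 16, 27, 40
The largest element is 40.

40


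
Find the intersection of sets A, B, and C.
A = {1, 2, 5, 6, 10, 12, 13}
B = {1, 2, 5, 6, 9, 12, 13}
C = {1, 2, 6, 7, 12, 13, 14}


Set A = {1, 2, 5, 6, 10, 12, 13}
Set B = {1, 2, 5, 6, 9, 12, 13}
Set C = {1, 2, 6, 7, 12, 13, 14}
First, A ∩ B = {1, 2, 5, 6, 12, 13}
Then, (A ∩ B) ∩ C = {1, 2, 6, 12, 13}

{1, 2, 6, 12, 13}


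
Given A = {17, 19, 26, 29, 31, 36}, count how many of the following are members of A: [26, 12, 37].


Set A = {17, 19, 26, 29, 31, 36}
Candidates: [26, 12, 37]
Check each candidate:
26 ∈ A, 12 ∉ A, 37 ∉ A
Count of candidates in A: 1

1


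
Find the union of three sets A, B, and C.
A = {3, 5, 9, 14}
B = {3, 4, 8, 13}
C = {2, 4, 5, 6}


Set A = {3, 5, 9, 14}
Set B = {3, 4, 8, 13}
Set C = {2, 4, 5, 6}
First, A ∪ B = {3, 4, 5, 8, 9, 13, 14}
Then, (A ∪ B) ∪ C = {2, 3, 4, 5, 6, 8, 9, 13, 14}

{2, 3, 4, 5, 6, 8, 9, 13, 14}


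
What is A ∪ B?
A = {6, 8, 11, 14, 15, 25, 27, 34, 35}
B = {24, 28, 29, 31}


Set A = {6, 8, 11, 14, 15, 25, 27, 34, 35}
Set B = {24, 28, 29, 31}
A ∪ B includes all elements in either set.
Elements from A: {6, 8, 11, 14, 15, 25, 27, 34, 35}
Elements from B not already included: {24, 28, 29, 31}
A ∪ B = {6, 8, 11, 14, 15, 24, 25, 27, 28, 29, 31, 34, 35}

{6, 8, 11, 14, 15, 24, 25, 27, 28, 29, 31, 34, 35}


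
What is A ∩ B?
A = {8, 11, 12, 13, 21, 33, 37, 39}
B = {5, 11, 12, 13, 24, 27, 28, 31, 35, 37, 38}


Set A = {8, 11, 12, 13, 21, 33, 37, 39}
Set B = {5, 11, 12, 13, 24, 27, 28, 31, 35, 37, 38}
A ∩ B includes only elements in both sets.
Check each element of A against B:
8 ✗, 11 ✓, 12 ✓, 13 ✓, 21 ✗, 33 ✗, 37 ✓, 39 ✗
A ∩ B = {11, 12, 13, 37}

{11, 12, 13, 37}


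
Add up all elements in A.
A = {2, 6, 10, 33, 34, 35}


Set A = {2, 6, 10, 33, 34, 35}
Sum = 2 + 6 + 10 + 33 + 34 + 35 = 120

120


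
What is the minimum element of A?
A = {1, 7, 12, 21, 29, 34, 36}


Set A = {1, 7, 12, 21, 29, 34, 36}
Elements in ascending order: 1, 7, 12, 21, 29, 34, 36
The smallest element is 1.

1


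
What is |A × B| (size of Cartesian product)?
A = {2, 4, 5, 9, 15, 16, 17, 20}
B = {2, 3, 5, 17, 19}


Set A = {2, 4, 5, 9, 15, 16, 17, 20} has 8 elements.
Set B = {2, 3, 5, 17, 19} has 5 elements.
|A × B| = |A| × |B| = 8 × 5 = 40

40


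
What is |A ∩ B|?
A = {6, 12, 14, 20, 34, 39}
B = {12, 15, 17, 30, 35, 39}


Set A = {6, 12, 14, 20, 34, 39}
Set B = {12, 15, 17, 30, 35, 39}
A ∩ B = {12, 39}
|A ∩ B| = 2

2


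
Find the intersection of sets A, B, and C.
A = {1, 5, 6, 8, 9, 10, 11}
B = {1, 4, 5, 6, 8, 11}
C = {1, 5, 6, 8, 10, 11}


Set A = {1, 5, 6, 8, 9, 10, 11}
Set B = {1, 4, 5, 6, 8, 11}
Set C = {1, 5, 6, 8, 10, 11}
First, A ∩ B = {1, 5, 6, 8, 11}
Then, (A ∩ B) ∩ C = {1, 5, 6, 8, 11}

{1, 5, 6, 8, 11}


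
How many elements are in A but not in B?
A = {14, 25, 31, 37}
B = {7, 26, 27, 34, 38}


Set A = {14, 25, 31, 37}
Set B = {7, 26, 27, 34, 38}
A \ B = {14, 25, 31, 37}
|A \ B| = 4

4


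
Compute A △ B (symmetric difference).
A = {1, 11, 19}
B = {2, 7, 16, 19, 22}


Set A = {1, 11, 19}
Set B = {2, 7, 16, 19, 22}
A △ B = (A \ B) ∪ (B \ A)
Elements in A but not B: {1, 11}
Elements in B but not A: {2, 7, 16, 22}
A △ B = {1, 2, 7, 11, 16, 22}

{1, 2, 7, 11, 16, 22}


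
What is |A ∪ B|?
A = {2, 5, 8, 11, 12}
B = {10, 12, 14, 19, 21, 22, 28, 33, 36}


Set A = {2, 5, 8, 11, 12}, |A| = 5
Set B = {10, 12, 14, 19, 21, 22, 28, 33, 36}, |B| = 9
A ∩ B = {12}, |A ∩ B| = 1
|A ∪ B| = |A| + |B| - |A ∩ B| = 5 + 9 - 1 = 13

13


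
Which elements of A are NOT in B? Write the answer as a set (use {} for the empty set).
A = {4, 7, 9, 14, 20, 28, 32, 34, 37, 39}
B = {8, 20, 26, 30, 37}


Set A = {4, 7, 9, 14, 20, 28, 32, 34, 37, 39}
Set B = {8, 20, 26, 30, 37}
Check each element of A against B:
4 ∉ B (include), 7 ∉ B (include), 9 ∉ B (include), 14 ∉ B (include), 20 ∈ B, 28 ∉ B (include), 32 ∉ B (include), 34 ∉ B (include), 37 ∈ B, 39 ∉ B (include)
Elements of A not in B: {4, 7, 9, 14, 28, 32, 34, 39}

{4, 7, 9, 14, 28, 32, 34, 39}


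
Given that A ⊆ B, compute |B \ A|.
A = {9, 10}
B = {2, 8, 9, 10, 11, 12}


Set A = {9, 10}, |A| = 2
Set B = {2, 8, 9, 10, 11, 12}, |B| = 6
Since A ⊆ B: B \ A = {2, 8, 11, 12}
|B| - |A| = 6 - 2 = 4

4


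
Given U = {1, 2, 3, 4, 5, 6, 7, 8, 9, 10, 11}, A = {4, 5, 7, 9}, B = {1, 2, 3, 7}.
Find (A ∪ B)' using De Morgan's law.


U = {1, 2, 3, 4, 5, 6, 7, 8, 9, 10, 11}
A = {4, 5, 7, 9}, B = {1, 2, 3, 7}
A ∪ B = {1, 2, 3, 4, 5, 7, 9}
(A ∪ B)' = U \ (A ∪ B) = {6, 8, 10, 11}
Verification via A' ∩ B': A' = {1, 2, 3, 6, 8, 10, 11}, B' = {4, 5, 6, 8, 9, 10, 11}
A' ∩ B' = {6, 8, 10, 11} ✓

{6, 8, 10, 11}


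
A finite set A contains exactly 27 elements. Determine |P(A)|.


The set has 27 elements.
The power set contains all possible subsets.
|P(A)| = 2^|A| = 2^27 = 134217728

134217728


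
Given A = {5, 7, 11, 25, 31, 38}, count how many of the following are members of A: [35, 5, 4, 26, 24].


Set A = {5, 7, 11, 25, 31, 38}
Candidates: [35, 5, 4, 26, 24]
Check each candidate:
35 ∉ A, 5 ∈ A, 4 ∉ A, 26 ∉ A, 24 ∉ A
Count of candidates in A: 1

1


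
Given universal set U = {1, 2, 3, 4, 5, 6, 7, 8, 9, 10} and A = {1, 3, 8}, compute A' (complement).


Universal set U = {1, 2, 3, 4, 5, 6, 7, 8, 9, 10}
Set A = {1, 3, 8}
A' = U \ A = elements in U but not in A
Checking each element of U:
1 (in A, exclude), 2 (not in A, include), 3 (in A, exclude), 4 (not in A, include), 5 (not in A, include), 6 (not in A, include), 7 (not in A, include), 8 (in A, exclude), 9 (not in A, include), 10 (not in A, include)
A' = {2, 4, 5, 6, 7, 9, 10}

{2, 4, 5, 6, 7, 9, 10}


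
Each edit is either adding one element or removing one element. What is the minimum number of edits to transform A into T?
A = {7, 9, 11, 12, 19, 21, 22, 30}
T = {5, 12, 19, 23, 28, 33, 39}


Set A = {7, 9, 11, 12, 19, 21, 22, 30}
Set T = {5, 12, 19, 23, 28, 33, 39}
Elements to remove from A (in A, not in T): {7, 9, 11, 21, 22, 30} → 6 removals
Elements to add to A (in T, not in A): {5, 23, 28, 33, 39} → 5 additions
Total edits = 6 + 5 = 11

11


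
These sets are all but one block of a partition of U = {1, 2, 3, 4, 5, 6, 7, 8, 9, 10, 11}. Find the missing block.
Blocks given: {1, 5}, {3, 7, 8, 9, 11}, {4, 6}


U = {1, 2, 3, 4, 5, 6, 7, 8, 9, 10, 11}
Shown blocks: {1, 5}, {3, 7, 8, 9, 11}, {4, 6}
A partition's blocks are pairwise disjoint and cover U, so the missing block = U \ (union of shown blocks).
Union of shown blocks: {1, 3, 4, 5, 6, 7, 8, 9, 11}
Missing block = U \ (union) = {2, 10}

{2, 10}


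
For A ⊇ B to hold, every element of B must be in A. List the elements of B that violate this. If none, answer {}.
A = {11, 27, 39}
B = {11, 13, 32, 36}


Set A = {11, 27, 39}
Set B = {11, 13, 32, 36}
Check each element of B against A:
11 ∈ A, 13 ∉ A (include), 32 ∉ A (include), 36 ∉ A (include)
Elements of B not in A: {13, 32, 36}

{13, 32, 36}


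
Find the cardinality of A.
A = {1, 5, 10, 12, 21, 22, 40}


Set A = {1, 5, 10, 12, 21, 22, 40}
Listing elements: 1, 5, 10, 12, 21, 22, 40
Counting: 7 elements
|A| = 7

7


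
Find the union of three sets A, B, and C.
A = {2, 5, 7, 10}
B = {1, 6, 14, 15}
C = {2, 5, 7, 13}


Set A = {2, 5, 7, 10}
Set B = {1, 6, 14, 15}
Set C = {2, 5, 7, 13}
First, A ∪ B = {1, 2, 5, 6, 7, 10, 14, 15}
Then, (A ∪ B) ∪ C = {1, 2, 5, 6, 7, 10, 13, 14, 15}

{1, 2, 5, 6, 7, 10, 13, 14, 15}


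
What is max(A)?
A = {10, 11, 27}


Set A = {10, 11, 27}
Elements in ascending order: 10, 11, 27
The largest element is 27.

27


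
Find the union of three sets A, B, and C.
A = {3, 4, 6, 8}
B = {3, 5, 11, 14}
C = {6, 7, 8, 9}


Set A = {3, 4, 6, 8}
Set B = {3, 5, 11, 14}
Set C = {6, 7, 8, 9}
First, A ∪ B = {3, 4, 5, 6, 8, 11, 14}
Then, (A ∪ B) ∪ C = {3, 4, 5, 6, 7, 8, 9, 11, 14}

{3, 4, 5, 6, 7, 8, 9, 11, 14}


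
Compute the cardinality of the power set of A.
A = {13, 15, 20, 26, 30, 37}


Set A = {13, 15, 20, 26, 30, 37}
|A| = 6
The power set P(A) contains all subsets of A.
|P(A)| = 2^|A| = 2^6 = 64

64


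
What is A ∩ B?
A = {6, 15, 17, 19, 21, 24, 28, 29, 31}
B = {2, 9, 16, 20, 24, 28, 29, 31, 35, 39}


Set A = {6, 15, 17, 19, 21, 24, 28, 29, 31}
Set B = {2, 9, 16, 20, 24, 28, 29, 31, 35, 39}
A ∩ B includes only elements in both sets.
Check each element of A against B:
6 ✗, 15 ✗, 17 ✗, 19 ✗, 21 ✗, 24 ✓, 28 ✓, 29 ✓, 31 ✓
A ∩ B = {24, 28, 29, 31}

{24, 28, 29, 31}


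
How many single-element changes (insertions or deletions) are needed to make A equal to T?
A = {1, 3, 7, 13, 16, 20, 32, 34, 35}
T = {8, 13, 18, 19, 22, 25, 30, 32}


Set A = {1, 3, 7, 13, 16, 20, 32, 34, 35}
Set T = {8, 13, 18, 19, 22, 25, 30, 32}
Elements to remove from A (in A, not in T): {1, 3, 7, 16, 20, 34, 35} → 7 removals
Elements to add to A (in T, not in A): {8, 18, 19, 22, 25, 30} → 6 additions
Total edits = 7 + 6 = 13

13


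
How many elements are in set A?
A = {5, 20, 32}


Set A = {5, 20, 32}
Listing elements: 5, 20, 32
Counting: 3 elements
|A| = 3

3


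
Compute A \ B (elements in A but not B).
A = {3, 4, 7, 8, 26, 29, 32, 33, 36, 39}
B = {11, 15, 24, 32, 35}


Set A = {3, 4, 7, 8, 26, 29, 32, 33, 36, 39}
Set B = {11, 15, 24, 32, 35}
A \ B includes elements in A that are not in B.
Check each element of A:
3 (not in B, keep), 4 (not in B, keep), 7 (not in B, keep), 8 (not in B, keep), 26 (not in B, keep), 29 (not in B, keep), 32 (in B, remove), 33 (not in B, keep), 36 (not in B, keep), 39 (not in B, keep)
A \ B = {3, 4, 7, 8, 26, 29, 33, 36, 39}

{3, 4, 7, 8, 26, 29, 33, 36, 39}


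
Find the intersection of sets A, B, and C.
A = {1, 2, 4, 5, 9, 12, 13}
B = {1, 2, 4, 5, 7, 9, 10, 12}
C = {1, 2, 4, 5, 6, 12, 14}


Set A = {1, 2, 4, 5, 9, 12, 13}
Set B = {1, 2, 4, 5, 7, 9, 10, 12}
Set C = {1, 2, 4, 5, 6, 12, 14}
First, A ∩ B = {1, 2, 4, 5, 9, 12}
Then, (A ∩ B) ∩ C = {1, 2, 4, 5, 12}

{1, 2, 4, 5, 12}


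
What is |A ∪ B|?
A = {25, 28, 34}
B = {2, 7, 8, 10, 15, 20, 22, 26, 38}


Set A = {25, 28, 34}, |A| = 3
Set B = {2, 7, 8, 10, 15, 20, 22, 26, 38}, |B| = 9
A ∩ B = {}, |A ∩ B| = 0
|A ∪ B| = |A| + |B| - |A ∩ B| = 3 + 9 - 0 = 12

12


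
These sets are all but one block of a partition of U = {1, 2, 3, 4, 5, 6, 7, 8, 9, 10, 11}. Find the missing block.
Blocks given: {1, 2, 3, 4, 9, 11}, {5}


U = {1, 2, 3, 4, 5, 6, 7, 8, 9, 10, 11}
Shown blocks: {1, 2, 3, 4, 9, 11}, {5}
A partition's blocks are pairwise disjoint and cover U, so the missing block = U \ (union of shown blocks).
Union of shown blocks: {1, 2, 3, 4, 5, 9, 11}
Missing block = U \ (union) = {6, 7, 8, 10}

{6, 7, 8, 10}


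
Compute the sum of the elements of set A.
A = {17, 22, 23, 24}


Set A = {17, 22, 23, 24}
Sum = 17 + 22 + 23 + 24 = 86

86


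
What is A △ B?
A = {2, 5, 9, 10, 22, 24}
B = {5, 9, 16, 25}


Set A = {2, 5, 9, 10, 22, 24}
Set B = {5, 9, 16, 25}
A △ B = (A \ B) ∪ (B \ A)
Elements in A but not B: {2, 10, 22, 24}
Elements in B but not A: {16, 25}
A △ B = {2, 10, 16, 22, 24, 25}

{2, 10, 16, 22, 24, 25}


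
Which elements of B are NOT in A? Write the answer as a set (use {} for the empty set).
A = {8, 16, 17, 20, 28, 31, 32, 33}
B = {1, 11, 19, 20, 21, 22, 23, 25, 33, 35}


Set A = {8, 16, 17, 20, 28, 31, 32, 33}
Set B = {1, 11, 19, 20, 21, 22, 23, 25, 33, 35}
Check each element of B against A:
1 ∉ A (include), 11 ∉ A (include), 19 ∉ A (include), 20 ∈ A, 21 ∉ A (include), 22 ∉ A (include), 23 ∉ A (include), 25 ∉ A (include), 33 ∈ A, 35 ∉ A (include)
Elements of B not in A: {1, 11, 19, 21, 22, 23, 25, 35}

{1, 11, 19, 21, 22, 23, 25, 35}


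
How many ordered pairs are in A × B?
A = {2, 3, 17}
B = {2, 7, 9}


Set A = {2, 3, 17} has 3 elements.
Set B = {2, 7, 9} has 3 elements.
|A × B| = |A| × |B| = 3 × 3 = 9

9


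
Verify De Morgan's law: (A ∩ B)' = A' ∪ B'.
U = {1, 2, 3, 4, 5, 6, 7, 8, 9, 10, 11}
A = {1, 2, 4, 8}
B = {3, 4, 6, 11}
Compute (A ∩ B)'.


U = {1, 2, 3, 4, 5, 6, 7, 8, 9, 10, 11}
A = {1, 2, 4, 8}, B = {3, 4, 6, 11}
A ∩ B = {4}
(A ∩ B)' = U \ (A ∩ B) = {1, 2, 3, 5, 6, 7, 8, 9, 10, 11}
Verification via A' ∪ B': A' = {3, 5, 6, 7, 9, 10, 11}, B' = {1, 2, 5, 7, 8, 9, 10}
A' ∪ B' = {1, 2, 3, 5, 6, 7, 8, 9, 10, 11} ✓

{1, 2, 3, 5, 6, 7, 8, 9, 10, 11}


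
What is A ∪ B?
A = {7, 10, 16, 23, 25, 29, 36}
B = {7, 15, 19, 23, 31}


Set A = {7, 10, 16, 23, 25, 29, 36}
Set B = {7, 15, 19, 23, 31}
A ∪ B includes all elements in either set.
Elements from A: {7, 10, 16, 23, 25, 29, 36}
Elements from B not already included: {15, 19, 31}
A ∪ B = {7, 10, 15, 16, 19, 23, 25, 29, 31, 36}

{7, 10, 15, 16, 19, 23, 25, 29, 31, 36}


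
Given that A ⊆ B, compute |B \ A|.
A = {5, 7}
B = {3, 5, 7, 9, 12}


Set A = {5, 7}, |A| = 2
Set B = {3, 5, 7, 9, 12}, |B| = 5
Since A ⊆ B: B \ A = {3, 9, 12}
|B| - |A| = 5 - 2 = 3

3


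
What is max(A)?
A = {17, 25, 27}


Set A = {17, 25, 27}
Elements in ascending order: 17, 25, 27
The largest element is 27.

27


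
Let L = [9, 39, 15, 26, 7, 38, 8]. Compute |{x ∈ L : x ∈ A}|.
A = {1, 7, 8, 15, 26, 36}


Set A = {1, 7, 8, 15, 26, 36}
Candidates: [9, 39, 15, 26, 7, 38, 8]
Check each candidate:
9 ∉ A, 39 ∉ A, 15 ∈ A, 26 ∈ A, 7 ∈ A, 38 ∉ A, 8 ∈ A
Count of candidates in A: 4

4


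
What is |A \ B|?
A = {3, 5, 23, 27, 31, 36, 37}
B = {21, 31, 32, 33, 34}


Set A = {3, 5, 23, 27, 31, 36, 37}
Set B = {21, 31, 32, 33, 34}
A \ B = {3, 5, 23, 27, 36, 37}
|A \ B| = 6

6


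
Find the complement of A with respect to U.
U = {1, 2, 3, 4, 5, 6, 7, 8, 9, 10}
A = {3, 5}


Universal set U = {1, 2, 3, 4, 5, 6, 7, 8, 9, 10}
Set A = {3, 5}
A' = U \ A = elements in U but not in A
Checking each element of U:
1 (not in A, include), 2 (not in A, include), 3 (in A, exclude), 4 (not in A, include), 5 (in A, exclude), 6 (not in A, include), 7 (not in A, include), 8 (not in A, include), 9 (not in A, include), 10 (not in A, include)
A' = {1, 2, 4, 6, 7, 8, 9, 10}

{1, 2, 4, 6, 7, 8, 9, 10}


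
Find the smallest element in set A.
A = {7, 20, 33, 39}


Set A = {7, 20, 33, 39}
Elements in ascending order: 7, 20, 33, 39
The smallest element is 7.

7


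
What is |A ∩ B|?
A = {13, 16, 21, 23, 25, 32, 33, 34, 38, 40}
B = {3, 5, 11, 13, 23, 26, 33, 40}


Set A = {13, 16, 21, 23, 25, 32, 33, 34, 38, 40}
Set B = {3, 5, 11, 13, 23, 26, 33, 40}
A ∩ B = {13, 23, 33, 40}
|A ∩ B| = 4

4


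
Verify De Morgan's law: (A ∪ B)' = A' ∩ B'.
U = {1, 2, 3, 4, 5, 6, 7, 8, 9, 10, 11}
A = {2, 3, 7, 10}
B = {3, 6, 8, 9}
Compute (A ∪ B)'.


U = {1, 2, 3, 4, 5, 6, 7, 8, 9, 10, 11}
A = {2, 3, 7, 10}, B = {3, 6, 8, 9}
A ∪ B = {2, 3, 6, 7, 8, 9, 10}
(A ∪ B)' = U \ (A ∪ B) = {1, 4, 5, 11}
Verification via A' ∩ B': A' = {1, 4, 5, 6, 8, 9, 11}, B' = {1, 2, 4, 5, 7, 10, 11}
A' ∩ B' = {1, 4, 5, 11} ✓

{1, 4, 5, 11}


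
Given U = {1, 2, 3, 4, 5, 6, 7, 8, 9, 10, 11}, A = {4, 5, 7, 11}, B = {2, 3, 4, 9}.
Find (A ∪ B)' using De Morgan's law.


U = {1, 2, 3, 4, 5, 6, 7, 8, 9, 10, 11}
A = {4, 5, 7, 11}, B = {2, 3, 4, 9}
A ∪ B = {2, 3, 4, 5, 7, 9, 11}
(A ∪ B)' = U \ (A ∪ B) = {1, 6, 8, 10}
Verification via A' ∩ B': A' = {1, 2, 3, 6, 8, 9, 10}, B' = {1, 5, 6, 7, 8, 10, 11}
A' ∩ B' = {1, 6, 8, 10} ✓

{1, 6, 8, 10}


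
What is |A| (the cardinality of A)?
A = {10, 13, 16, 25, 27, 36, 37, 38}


Set A = {10, 13, 16, 25, 27, 36, 37, 38}
Listing elements: 10, 13, 16, 25, 27, 36, 37, 38
Counting: 8 elements
|A| = 8

8


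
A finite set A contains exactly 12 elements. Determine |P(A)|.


The set has 12 elements.
The power set contains all possible subsets.
|P(A)| = 2^|A| = 2^12 = 4096

4096


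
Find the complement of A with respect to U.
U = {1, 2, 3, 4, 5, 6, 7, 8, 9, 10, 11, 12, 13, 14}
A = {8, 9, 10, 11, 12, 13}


Universal set U = {1, 2, 3, 4, 5, 6, 7, 8, 9, 10, 11, 12, 13, 14}
Set A = {8, 9, 10, 11, 12, 13}
A' = U \ A = elements in U but not in A
Checking each element of U:
1 (not in A, include), 2 (not in A, include), 3 (not in A, include), 4 (not in A, include), 5 (not in A, include), 6 (not in A, include), 7 (not in A, include), 8 (in A, exclude), 9 (in A, exclude), 10 (in A, exclude), 11 (in A, exclude), 12 (in A, exclude), 13 (in A, exclude), 14 (not in A, include)
A' = {1, 2, 3, 4, 5, 6, 7, 14}

{1, 2, 3, 4, 5, 6, 7, 14}


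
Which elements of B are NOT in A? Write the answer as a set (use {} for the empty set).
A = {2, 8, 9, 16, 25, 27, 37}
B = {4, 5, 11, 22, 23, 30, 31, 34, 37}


Set A = {2, 8, 9, 16, 25, 27, 37}
Set B = {4, 5, 11, 22, 23, 30, 31, 34, 37}
Check each element of B against A:
4 ∉ A (include), 5 ∉ A (include), 11 ∉ A (include), 22 ∉ A (include), 23 ∉ A (include), 30 ∉ A (include), 31 ∉ A (include), 34 ∉ A (include), 37 ∈ A
Elements of B not in A: {4, 5, 11, 22, 23, 30, 31, 34}

{4, 5, 11, 22, 23, 30, 31, 34}


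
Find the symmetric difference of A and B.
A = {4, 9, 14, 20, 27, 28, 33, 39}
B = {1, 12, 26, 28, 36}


Set A = {4, 9, 14, 20, 27, 28, 33, 39}
Set B = {1, 12, 26, 28, 36}
A △ B = (A \ B) ∪ (B \ A)
Elements in A but not B: {4, 9, 14, 20, 27, 33, 39}
Elements in B but not A: {1, 12, 26, 36}
A △ B = {1, 4, 9, 12, 14, 20, 26, 27, 33, 36, 39}

{1, 4, 9, 12, 14, 20, 26, 27, 33, 36, 39}


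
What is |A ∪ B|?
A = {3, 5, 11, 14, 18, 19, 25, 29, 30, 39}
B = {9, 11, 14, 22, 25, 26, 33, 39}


Set A = {3, 5, 11, 14, 18, 19, 25, 29, 30, 39}, |A| = 10
Set B = {9, 11, 14, 22, 25, 26, 33, 39}, |B| = 8
A ∩ B = {11, 14, 25, 39}, |A ∩ B| = 4
|A ∪ B| = |A| + |B| - |A ∩ B| = 10 + 8 - 4 = 14

14


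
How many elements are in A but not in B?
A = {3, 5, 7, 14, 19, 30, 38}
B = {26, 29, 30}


Set A = {3, 5, 7, 14, 19, 30, 38}
Set B = {26, 29, 30}
A \ B = {3, 5, 7, 14, 19, 38}
|A \ B| = 6

6


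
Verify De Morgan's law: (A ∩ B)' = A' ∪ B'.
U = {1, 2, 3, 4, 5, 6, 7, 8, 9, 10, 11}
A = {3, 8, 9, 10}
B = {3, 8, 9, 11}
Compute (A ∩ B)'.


U = {1, 2, 3, 4, 5, 6, 7, 8, 9, 10, 11}
A = {3, 8, 9, 10}, B = {3, 8, 9, 11}
A ∩ B = {3, 8, 9}
(A ∩ B)' = U \ (A ∩ B) = {1, 2, 4, 5, 6, 7, 10, 11}
Verification via A' ∪ B': A' = {1, 2, 4, 5, 6, 7, 11}, B' = {1, 2, 4, 5, 6, 7, 10}
A' ∪ B' = {1, 2, 4, 5, 6, 7, 10, 11} ✓

{1, 2, 4, 5, 6, 7, 10, 11}


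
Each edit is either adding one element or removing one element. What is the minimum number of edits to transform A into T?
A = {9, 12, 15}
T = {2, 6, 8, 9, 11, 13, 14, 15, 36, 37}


Set A = {9, 12, 15}
Set T = {2, 6, 8, 9, 11, 13, 14, 15, 36, 37}
Elements to remove from A (in A, not in T): {12} → 1 removals
Elements to add to A (in T, not in A): {2, 6, 8, 11, 13, 14, 36, 37} → 8 additions
Total edits = 1 + 8 = 9

9


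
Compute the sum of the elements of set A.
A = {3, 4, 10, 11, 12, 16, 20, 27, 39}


Set A = {3, 4, 10, 11, 12, 16, 20, 27, 39}
Sum = 3 + 4 + 10 + 11 + 12 + 16 + 20 + 27 + 39 = 142

142


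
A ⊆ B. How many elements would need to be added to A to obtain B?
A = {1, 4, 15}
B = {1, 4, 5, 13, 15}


Set A = {1, 4, 15}, |A| = 3
Set B = {1, 4, 5, 13, 15}, |B| = 5
Since A ⊆ B: B \ A = {5, 13}
|B| - |A| = 5 - 3 = 2

2


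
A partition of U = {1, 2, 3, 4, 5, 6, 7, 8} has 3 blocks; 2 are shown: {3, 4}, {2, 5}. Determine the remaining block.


U = {1, 2, 3, 4, 5, 6, 7, 8}
Shown blocks: {3, 4}, {2, 5}
A partition's blocks are pairwise disjoint and cover U, so the missing block = U \ (union of shown blocks).
Union of shown blocks: {2, 3, 4, 5}
Missing block = U \ (union) = {1, 6, 7, 8}

{1, 6, 7, 8}


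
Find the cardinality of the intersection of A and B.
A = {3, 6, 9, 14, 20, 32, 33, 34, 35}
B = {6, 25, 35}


Set A = {3, 6, 9, 14, 20, 32, 33, 34, 35}
Set B = {6, 25, 35}
A ∩ B = {6, 35}
|A ∩ B| = 2

2


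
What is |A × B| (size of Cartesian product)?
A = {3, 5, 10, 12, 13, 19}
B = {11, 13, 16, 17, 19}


Set A = {3, 5, 10, 12, 13, 19} has 6 elements.
Set B = {11, 13, 16, 17, 19} has 5 elements.
|A × B| = |A| × |B| = 6 × 5 = 30

30


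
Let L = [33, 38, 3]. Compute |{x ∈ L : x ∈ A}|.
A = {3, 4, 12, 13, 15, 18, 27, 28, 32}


Set A = {3, 4, 12, 13, 15, 18, 27, 28, 32}
Candidates: [33, 38, 3]
Check each candidate:
33 ∉ A, 38 ∉ A, 3 ∈ A
Count of candidates in A: 1

1


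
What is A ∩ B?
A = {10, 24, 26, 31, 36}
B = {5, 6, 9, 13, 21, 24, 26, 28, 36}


Set A = {10, 24, 26, 31, 36}
Set B = {5, 6, 9, 13, 21, 24, 26, 28, 36}
A ∩ B includes only elements in both sets.
Check each element of A against B:
10 ✗, 24 ✓, 26 ✓, 31 ✗, 36 ✓
A ∩ B = {24, 26, 36}

{24, 26, 36}


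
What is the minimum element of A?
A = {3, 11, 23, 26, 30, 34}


Set A = {3, 11, 23, 26, 30, 34}
Elements in ascending order: 3, 11, 23, 26, 30, 34
The smallest element is 3.

3


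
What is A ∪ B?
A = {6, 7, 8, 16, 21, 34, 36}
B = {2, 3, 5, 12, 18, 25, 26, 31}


Set A = {6, 7, 8, 16, 21, 34, 36}
Set B = {2, 3, 5, 12, 18, 25, 26, 31}
A ∪ B includes all elements in either set.
Elements from A: {6, 7, 8, 16, 21, 34, 36}
Elements from B not already included: {2, 3, 5, 12, 18, 25, 26, 31}
A ∪ B = {2, 3, 5, 6, 7, 8, 12, 16, 18, 21, 25, 26, 31, 34, 36}

{2, 3, 5, 6, 7, 8, 12, 16, 18, 21, 25, 26, 31, 34, 36}


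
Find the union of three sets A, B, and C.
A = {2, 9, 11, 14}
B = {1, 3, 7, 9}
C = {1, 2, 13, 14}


Set A = {2, 9, 11, 14}
Set B = {1, 3, 7, 9}
Set C = {1, 2, 13, 14}
First, A ∪ B = {1, 2, 3, 7, 9, 11, 14}
Then, (A ∪ B) ∪ C = {1, 2, 3, 7, 9, 11, 13, 14}

{1, 2, 3, 7, 9, 11, 13, 14}


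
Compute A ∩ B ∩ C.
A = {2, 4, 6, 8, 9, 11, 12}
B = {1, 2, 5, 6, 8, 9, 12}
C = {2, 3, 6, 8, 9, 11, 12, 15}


Set A = {2, 4, 6, 8, 9, 11, 12}
Set B = {1, 2, 5, 6, 8, 9, 12}
Set C = {2, 3, 6, 8, 9, 11, 12, 15}
First, A ∩ B = {2, 6, 8, 9, 12}
Then, (A ∩ B) ∩ C = {2, 6, 8, 9, 12}

{2, 6, 8, 9, 12}


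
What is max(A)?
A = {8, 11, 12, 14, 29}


Set A = {8, 11, 12, 14, 29}
Elements in ascending order: 8, 11, 12, 14, 29
The largest element is 29.

29


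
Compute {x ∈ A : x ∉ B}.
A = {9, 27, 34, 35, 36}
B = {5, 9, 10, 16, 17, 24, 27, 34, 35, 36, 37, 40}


Set A = {9, 27, 34, 35, 36}
Set B = {5, 9, 10, 16, 17, 24, 27, 34, 35, 36, 37, 40}
Check each element of A against B:
9 ∈ B, 27 ∈ B, 34 ∈ B, 35 ∈ B, 36 ∈ B
Elements of A not in B: {}

{}


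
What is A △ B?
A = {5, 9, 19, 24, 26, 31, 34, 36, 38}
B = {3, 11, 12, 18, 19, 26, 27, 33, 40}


Set A = {5, 9, 19, 24, 26, 31, 34, 36, 38}
Set B = {3, 11, 12, 18, 19, 26, 27, 33, 40}
A △ B = (A \ B) ∪ (B \ A)
Elements in A but not B: {5, 9, 24, 31, 34, 36, 38}
Elements in B but not A: {3, 11, 12, 18, 27, 33, 40}
A △ B = {3, 5, 9, 11, 12, 18, 24, 27, 31, 33, 34, 36, 38, 40}

{3, 5, 9, 11, 12, 18, 24, 27, 31, 33, 34, 36, 38, 40}


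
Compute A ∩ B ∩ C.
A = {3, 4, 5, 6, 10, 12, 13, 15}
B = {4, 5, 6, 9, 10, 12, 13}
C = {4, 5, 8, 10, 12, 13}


Set A = {3, 4, 5, 6, 10, 12, 13, 15}
Set B = {4, 5, 6, 9, 10, 12, 13}
Set C = {4, 5, 8, 10, 12, 13}
First, A ∩ B = {4, 5, 6, 10, 12, 13}
Then, (A ∩ B) ∩ C = {4, 5, 10, 12, 13}

{4, 5, 10, 12, 13}


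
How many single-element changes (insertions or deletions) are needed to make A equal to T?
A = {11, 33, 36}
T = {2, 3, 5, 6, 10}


Set A = {11, 33, 36}
Set T = {2, 3, 5, 6, 10}
Elements to remove from A (in A, not in T): {11, 33, 36} → 3 removals
Elements to add to A (in T, not in A): {2, 3, 5, 6, 10} → 5 additions
Total edits = 3 + 5 = 8

8


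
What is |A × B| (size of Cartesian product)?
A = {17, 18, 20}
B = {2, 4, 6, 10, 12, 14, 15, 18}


Set A = {17, 18, 20} has 3 elements.
Set B = {2, 4, 6, 10, 12, 14, 15, 18} has 8 elements.
|A × B| = |A| × |B| = 3 × 8 = 24

24


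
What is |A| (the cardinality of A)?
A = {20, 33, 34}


Set A = {20, 33, 34}
Listing elements: 20, 33, 34
Counting: 3 elements
|A| = 3

3


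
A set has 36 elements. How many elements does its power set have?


The set has 36 elements.
The power set contains all possible subsets.
|P(A)| = 2^|A| = 2^36 = 68719476736

68719476736


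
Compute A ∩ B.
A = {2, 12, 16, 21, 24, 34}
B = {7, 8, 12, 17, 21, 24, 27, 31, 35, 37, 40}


Set A = {2, 12, 16, 21, 24, 34}
Set B = {7, 8, 12, 17, 21, 24, 27, 31, 35, 37, 40}
A ∩ B includes only elements in both sets.
Check each element of A against B:
2 ✗, 12 ✓, 16 ✗, 21 ✓, 24 ✓, 34 ✗
A ∩ B = {12, 21, 24}

{12, 21, 24}


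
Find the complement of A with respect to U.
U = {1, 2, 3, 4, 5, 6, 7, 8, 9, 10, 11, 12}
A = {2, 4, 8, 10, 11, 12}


Universal set U = {1, 2, 3, 4, 5, 6, 7, 8, 9, 10, 11, 12}
Set A = {2, 4, 8, 10, 11, 12}
A' = U \ A = elements in U but not in A
Checking each element of U:
1 (not in A, include), 2 (in A, exclude), 3 (not in A, include), 4 (in A, exclude), 5 (not in A, include), 6 (not in A, include), 7 (not in A, include), 8 (in A, exclude), 9 (not in A, include), 10 (in A, exclude), 11 (in A, exclude), 12 (in A, exclude)
A' = {1, 3, 5, 6, 7, 9}

{1, 3, 5, 6, 7, 9}


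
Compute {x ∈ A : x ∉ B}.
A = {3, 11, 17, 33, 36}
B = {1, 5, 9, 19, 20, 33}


Set A = {3, 11, 17, 33, 36}
Set B = {1, 5, 9, 19, 20, 33}
Check each element of A against B:
3 ∉ B (include), 11 ∉ B (include), 17 ∉ B (include), 33 ∈ B, 36 ∉ B (include)
Elements of A not in B: {3, 11, 17, 36}

{3, 11, 17, 36}


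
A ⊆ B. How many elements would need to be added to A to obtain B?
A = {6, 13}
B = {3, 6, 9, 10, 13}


Set A = {6, 13}, |A| = 2
Set B = {3, 6, 9, 10, 13}, |B| = 5
Since A ⊆ B: B \ A = {3, 9, 10}
|B| - |A| = 5 - 2 = 3

3


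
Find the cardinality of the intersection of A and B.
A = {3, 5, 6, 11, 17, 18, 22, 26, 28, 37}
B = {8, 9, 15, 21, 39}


Set A = {3, 5, 6, 11, 17, 18, 22, 26, 28, 37}
Set B = {8, 9, 15, 21, 39}
A ∩ B = {}
|A ∩ B| = 0

0


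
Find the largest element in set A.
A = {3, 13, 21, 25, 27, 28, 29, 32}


Set A = {3, 13, 21, 25, 27, 28, 29, 32}
Elements in ascending order: 3, 13, 21, 25, 27, 28, 29, 32
The largest element is 32.

32


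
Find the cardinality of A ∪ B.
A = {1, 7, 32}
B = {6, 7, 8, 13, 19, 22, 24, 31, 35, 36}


Set A = {1, 7, 32}, |A| = 3
Set B = {6, 7, 8, 13, 19, 22, 24, 31, 35, 36}, |B| = 10
A ∩ B = {7}, |A ∩ B| = 1
|A ∪ B| = |A| + |B| - |A ∩ B| = 3 + 10 - 1 = 12

12
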